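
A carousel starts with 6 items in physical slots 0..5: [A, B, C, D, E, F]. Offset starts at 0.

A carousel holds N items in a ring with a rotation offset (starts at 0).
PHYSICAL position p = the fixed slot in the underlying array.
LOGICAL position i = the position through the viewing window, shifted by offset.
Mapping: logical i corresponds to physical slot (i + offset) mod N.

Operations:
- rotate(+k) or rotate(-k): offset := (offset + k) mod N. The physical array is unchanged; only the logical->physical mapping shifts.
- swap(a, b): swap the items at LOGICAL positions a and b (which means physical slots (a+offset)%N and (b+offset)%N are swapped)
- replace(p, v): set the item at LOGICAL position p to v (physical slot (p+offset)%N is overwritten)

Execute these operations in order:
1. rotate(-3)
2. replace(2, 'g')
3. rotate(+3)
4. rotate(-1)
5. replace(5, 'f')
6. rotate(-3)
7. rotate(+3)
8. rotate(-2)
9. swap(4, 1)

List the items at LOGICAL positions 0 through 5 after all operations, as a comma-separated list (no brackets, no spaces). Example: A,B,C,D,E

Answer: D,B,g,A,f,C

Derivation:
After op 1 (rotate(-3)): offset=3, physical=[A,B,C,D,E,F], logical=[D,E,F,A,B,C]
After op 2 (replace(2, 'g')): offset=3, physical=[A,B,C,D,E,g], logical=[D,E,g,A,B,C]
After op 3 (rotate(+3)): offset=0, physical=[A,B,C,D,E,g], logical=[A,B,C,D,E,g]
After op 4 (rotate(-1)): offset=5, physical=[A,B,C,D,E,g], logical=[g,A,B,C,D,E]
After op 5 (replace(5, 'f')): offset=5, physical=[A,B,C,D,f,g], logical=[g,A,B,C,D,f]
After op 6 (rotate(-3)): offset=2, physical=[A,B,C,D,f,g], logical=[C,D,f,g,A,B]
After op 7 (rotate(+3)): offset=5, physical=[A,B,C,D,f,g], logical=[g,A,B,C,D,f]
After op 8 (rotate(-2)): offset=3, physical=[A,B,C,D,f,g], logical=[D,f,g,A,B,C]
After op 9 (swap(4, 1)): offset=3, physical=[A,f,C,D,B,g], logical=[D,B,g,A,f,C]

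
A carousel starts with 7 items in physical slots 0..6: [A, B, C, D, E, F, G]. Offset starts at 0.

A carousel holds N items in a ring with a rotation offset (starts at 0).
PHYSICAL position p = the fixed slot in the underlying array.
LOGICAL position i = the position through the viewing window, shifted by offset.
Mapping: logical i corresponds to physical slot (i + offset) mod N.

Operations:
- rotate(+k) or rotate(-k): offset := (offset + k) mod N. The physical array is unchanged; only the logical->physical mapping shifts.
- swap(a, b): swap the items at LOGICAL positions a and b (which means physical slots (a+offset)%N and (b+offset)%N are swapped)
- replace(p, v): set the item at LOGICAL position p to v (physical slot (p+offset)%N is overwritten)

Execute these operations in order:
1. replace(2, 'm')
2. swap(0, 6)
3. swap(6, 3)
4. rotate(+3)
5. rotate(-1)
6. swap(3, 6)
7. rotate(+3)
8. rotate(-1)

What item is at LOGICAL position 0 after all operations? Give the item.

After op 1 (replace(2, 'm')): offset=0, physical=[A,B,m,D,E,F,G], logical=[A,B,m,D,E,F,G]
After op 2 (swap(0, 6)): offset=0, physical=[G,B,m,D,E,F,A], logical=[G,B,m,D,E,F,A]
After op 3 (swap(6, 3)): offset=0, physical=[G,B,m,A,E,F,D], logical=[G,B,m,A,E,F,D]
After op 4 (rotate(+3)): offset=3, physical=[G,B,m,A,E,F,D], logical=[A,E,F,D,G,B,m]
After op 5 (rotate(-1)): offset=2, physical=[G,B,m,A,E,F,D], logical=[m,A,E,F,D,G,B]
After op 6 (swap(3, 6)): offset=2, physical=[G,F,m,A,E,B,D], logical=[m,A,E,B,D,G,F]
After op 7 (rotate(+3)): offset=5, physical=[G,F,m,A,E,B,D], logical=[B,D,G,F,m,A,E]
After op 8 (rotate(-1)): offset=4, physical=[G,F,m,A,E,B,D], logical=[E,B,D,G,F,m,A]

Answer: E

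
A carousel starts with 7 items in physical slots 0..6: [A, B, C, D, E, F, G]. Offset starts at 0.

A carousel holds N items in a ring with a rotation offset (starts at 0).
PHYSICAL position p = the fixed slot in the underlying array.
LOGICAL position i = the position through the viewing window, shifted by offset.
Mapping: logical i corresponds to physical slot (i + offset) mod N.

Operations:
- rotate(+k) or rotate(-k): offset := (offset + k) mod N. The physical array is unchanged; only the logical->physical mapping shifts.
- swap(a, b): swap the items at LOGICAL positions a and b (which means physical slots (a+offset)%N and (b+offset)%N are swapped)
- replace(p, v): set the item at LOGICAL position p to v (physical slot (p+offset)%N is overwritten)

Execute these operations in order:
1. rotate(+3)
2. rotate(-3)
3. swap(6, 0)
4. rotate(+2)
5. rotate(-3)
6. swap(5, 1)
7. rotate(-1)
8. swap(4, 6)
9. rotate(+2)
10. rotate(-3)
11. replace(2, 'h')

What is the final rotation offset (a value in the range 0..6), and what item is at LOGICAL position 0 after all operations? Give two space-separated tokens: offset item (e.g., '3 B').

After op 1 (rotate(+3)): offset=3, physical=[A,B,C,D,E,F,G], logical=[D,E,F,G,A,B,C]
After op 2 (rotate(-3)): offset=0, physical=[A,B,C,D,E,F,G], logical=[A,B,C,D,E,F,G]
After op 3 (swap(6, 0)): offset=0, physical=[G,B,C,D,E,F,A], logical=[G,B,C,D,E,F,A]
After op 4 (rotate(+2)): offset=2, physical=[G,B,C,D,E,F,A], logical=[C,D,E,F,A,G,B]
After op 5 (rotate(-3)): offset=6, physical=[G,B,C,D,E,F,A], logical=[A,G,B,C,D,E,F]
After op 6 (swap(5, 1)): offset=6, physical=[E,B,C,D,G,F,A], logical=[A,E,B,C,D,G,F]
After op 7 (rotate(-1)): offset=5, physical=[E,B,C,D,G,F,A], logical=[F,A,E,B,C,D,G]
After op 8 (swap(4, 6)): offset=5, physical=[E,B,G,D,C,F,A], logical=[F,A,E,B,G,D,C]
After op 9 (rotate(+2)): offset=0, physical=[E,B,G,D,C,F,A], logical=[E,B,G,D,C,F,A]
After op 10 (rotate(-3)): offset=4, physical=[E,B,G,D,C,F,A], logical=[C,F,A,E,B,G,D]
After op 11 (replace(2, 'h')): offset=4, physical=[E,B,G,D,C,F,h], logical=[C,F,h,E,B,G,D]

Answer: 4 C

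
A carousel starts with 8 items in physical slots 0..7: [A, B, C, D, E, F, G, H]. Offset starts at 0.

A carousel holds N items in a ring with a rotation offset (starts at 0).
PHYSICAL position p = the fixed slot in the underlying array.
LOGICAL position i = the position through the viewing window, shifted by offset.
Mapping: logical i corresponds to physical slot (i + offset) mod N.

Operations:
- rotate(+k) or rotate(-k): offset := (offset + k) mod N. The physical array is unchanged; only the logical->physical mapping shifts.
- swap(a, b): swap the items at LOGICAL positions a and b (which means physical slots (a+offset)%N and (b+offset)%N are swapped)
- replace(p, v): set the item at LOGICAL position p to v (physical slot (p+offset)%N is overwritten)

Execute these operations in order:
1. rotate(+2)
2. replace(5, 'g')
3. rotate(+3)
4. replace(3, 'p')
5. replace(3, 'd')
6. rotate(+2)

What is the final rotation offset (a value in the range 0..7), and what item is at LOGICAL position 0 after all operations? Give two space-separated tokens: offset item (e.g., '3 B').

Answer: 7 g

Derivation:
After op 1 (rotate(+2)): offset=2, physical=[A,B,C,D,E,F,G,H], logical=[C,D,E,F,G,H,A,B]
After op 2 (replace(5, 'g')): offset=2, physical=[A,B,C,D,E,F,G,g], logical=[C,D,E,F,G,g,A,B]
After op 3 (rotate(+3)): offset=5, physical=[A,B,C,D,E,F,G,g], logical=[F,G,g,A,B,C,D,E]
After op 4 (replace(3, 'p')): offset=5, physical=[p,B,C,D,E,F,G,g], logical=[F,G,g,p,B,C,D,E]
After op 5 (replace(3, 'd')): offset=5, physical=[d,B,C,D,E,F,G,g], logical=[F,G,g,d,B,C,D,E]
After op 6 (rotate(+2)): offset=7, physical=[d,B,C,D,E,F,G,g], logical=[g,d,B,C,D,E,F,G]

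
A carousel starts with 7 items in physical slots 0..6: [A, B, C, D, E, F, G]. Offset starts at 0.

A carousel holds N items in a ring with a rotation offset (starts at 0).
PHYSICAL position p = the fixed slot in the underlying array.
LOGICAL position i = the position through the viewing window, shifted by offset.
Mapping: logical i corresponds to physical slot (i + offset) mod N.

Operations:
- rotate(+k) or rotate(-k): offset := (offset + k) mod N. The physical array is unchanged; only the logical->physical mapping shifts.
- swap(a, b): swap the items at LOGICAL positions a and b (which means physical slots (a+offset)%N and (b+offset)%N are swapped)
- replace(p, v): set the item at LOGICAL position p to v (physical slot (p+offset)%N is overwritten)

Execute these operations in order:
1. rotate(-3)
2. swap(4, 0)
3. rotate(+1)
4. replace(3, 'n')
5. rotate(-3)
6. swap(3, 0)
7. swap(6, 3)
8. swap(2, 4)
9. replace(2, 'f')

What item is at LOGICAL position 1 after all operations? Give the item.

Answer: D

Derivation:
After op 1 (rotate(-3)): offset=4, physical=[A,B,C,D,E,F,G], logical=[E,F,G,A,B,C,D]
After op 2 (swap(4, 0)): offset=4, physical=[A,E,C,D,B,F,G], logical=[B,F,G,A,E,C,D]
After op 3 (rotate(+1)): offset=5, physical=[A,E,C,D,B,F,G], logical=[F,G,A,E,C,D,B]
After op 4 (replace(3, 'n')): offset=5, physical=[A,n,C,D,B,F,G], logical=[F,G,A,n,C,D,B]
After op 5 (rotate(-3)): offset=2, physical=[A,n,C,D,B,F,G], logical=[C,D,B,F,G,A,n]
After op 6 (swap(3, 0)): offset=2, physical=[A,n,F,D,B,C,G], logical=[F,D,B,C,G,A,n]
After op 7 (swap(6, 3)): offset=2, physical=[A,C,F,D,B,n,G], logical=[F,D,B,n,G,A,C]
After op 8 (swap(2, 4)): offset=2, physical=[A,C,F,D,G,n,B], logical=[F,D,G,n,B,A,C]
After op 9 (replace(2, 'f')): offset=2, physical=[A,C,F,D,f,n,B], logical=[F,D,f,n,B,A,C]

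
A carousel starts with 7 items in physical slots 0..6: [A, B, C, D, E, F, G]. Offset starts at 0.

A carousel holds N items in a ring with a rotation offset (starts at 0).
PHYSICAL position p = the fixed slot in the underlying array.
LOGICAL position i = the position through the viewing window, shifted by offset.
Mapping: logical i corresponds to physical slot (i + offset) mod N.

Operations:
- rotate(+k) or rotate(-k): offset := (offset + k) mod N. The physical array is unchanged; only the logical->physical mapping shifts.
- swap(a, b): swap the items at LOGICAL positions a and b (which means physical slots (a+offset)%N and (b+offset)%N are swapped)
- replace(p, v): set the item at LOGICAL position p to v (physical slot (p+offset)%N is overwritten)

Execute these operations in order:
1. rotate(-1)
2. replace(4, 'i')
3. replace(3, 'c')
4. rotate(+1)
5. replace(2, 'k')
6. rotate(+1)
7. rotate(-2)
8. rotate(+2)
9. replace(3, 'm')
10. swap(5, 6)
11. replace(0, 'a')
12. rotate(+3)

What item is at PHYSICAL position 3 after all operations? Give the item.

After op 1 (rotate(-1)): offset=6, physical=[A,B,C,D,E,F,G], logical=[G,A,B,C,D,E,F]
After op 2 (replace(4, 'i')): offset=6, physical=[A,B,C,i,E,F,G], logical=[G,A,B,C,i,E,F]
After op 3 (replace(3, 'c')): offset=6, physical=[A,B,c,i,E,F,G], logical=[G,A,B,c,i,E,F]
After op 4 (rotate(+1)): offset=0, physical=[A,B,c,i,E,F,G], logical=[A,B,c,i,E,F,G]
After op 5 (replace(2, 'k')): offset=0, physical=[A,B,k,i,E,F,G], logical=[A,B,k,i,E,F,G]
After op 6 (rotate(+1)): offset=1, physical=[A,B,k,i,E,F,G], logical=[B,k,i,E,F,G,A]
After op 7 (rotate(-2)): offset=6, physical=[A,B,k,i,E,F,G], logical=[G,A,B,k,i,E,F]
After op 8 (rotate(+2)): offset=1, physical=[A,B,k,i,E,F,G], logical=[B,k,i,E,F,G,A]
After op 9 (replace(3, 'm')): offset=1, physical=[A,B,k,i,m,F,G], logical=[B,k,i,m,F,G,A]
After op 10 (swap(5, 6)): offset=1, physical=[G,B,k,i,m,F,A], logical=[B,k,i,m,F,A,G]
After op 11 (replace(0, 'a')): offset=1, physical=[G,a,k,i,m,F,A], logical=[a,k,i,m,F,A,G]
After op 12 (rotate(+3)): offset=4, physical=[G,a,k,i,m,F,A], logical=[m,F,A,G,a,k,i]

Answer: i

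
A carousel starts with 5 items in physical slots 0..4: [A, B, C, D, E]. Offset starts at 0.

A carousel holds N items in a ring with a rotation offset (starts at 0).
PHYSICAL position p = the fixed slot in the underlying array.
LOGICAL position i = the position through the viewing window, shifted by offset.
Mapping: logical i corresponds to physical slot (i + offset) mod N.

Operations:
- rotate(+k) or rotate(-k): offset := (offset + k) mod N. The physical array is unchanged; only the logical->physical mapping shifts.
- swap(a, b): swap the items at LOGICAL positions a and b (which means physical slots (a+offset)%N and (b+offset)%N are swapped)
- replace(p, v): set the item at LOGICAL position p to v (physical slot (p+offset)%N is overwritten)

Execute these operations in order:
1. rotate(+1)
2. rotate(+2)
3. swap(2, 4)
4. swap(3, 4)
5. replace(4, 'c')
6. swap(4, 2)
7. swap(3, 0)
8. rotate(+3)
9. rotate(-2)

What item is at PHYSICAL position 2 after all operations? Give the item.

After op 1 (rotate(+1)): offset=1, physical=[A,B,C,D,E], logical=[B,C,D,E,A]
After op 2 (rotate(+2)): offset=3, physical=[A,B,C,D,E], logical=[D,E,A,B,C]
After op 3 (swap(2, 4)): offset=3, physical=[C,B,A,D,E], logical=[D,E,C,B,A]
After op 4 (swap(3, 4)): offset=3, physical=[C,A,B,D,E], logical=[D,E,C,A,B]
After op 5 (replace(4, 'c')): offset=3, physical=[C,A,c,D,E], logical=[D,E,C,A,c]
After op 6 (swap(4, 2)): offset=3, physical=[c,A,C,D,E], logical=[D,E,c,A,C]
After op 7 (swap(3, 0)): offset=3, physical=[c,D,C,A,E], logical=[A,E,c,D,C]
After op 8 (rotate(+3)): offset=1, physical=[c,D,C,A,E], logical=[D,C,A,E,c]
After op 9 (rotate(-2)): offset=4, physical=[c,D,C,A,E], logical=[E,c,D,C,A]

Answer: C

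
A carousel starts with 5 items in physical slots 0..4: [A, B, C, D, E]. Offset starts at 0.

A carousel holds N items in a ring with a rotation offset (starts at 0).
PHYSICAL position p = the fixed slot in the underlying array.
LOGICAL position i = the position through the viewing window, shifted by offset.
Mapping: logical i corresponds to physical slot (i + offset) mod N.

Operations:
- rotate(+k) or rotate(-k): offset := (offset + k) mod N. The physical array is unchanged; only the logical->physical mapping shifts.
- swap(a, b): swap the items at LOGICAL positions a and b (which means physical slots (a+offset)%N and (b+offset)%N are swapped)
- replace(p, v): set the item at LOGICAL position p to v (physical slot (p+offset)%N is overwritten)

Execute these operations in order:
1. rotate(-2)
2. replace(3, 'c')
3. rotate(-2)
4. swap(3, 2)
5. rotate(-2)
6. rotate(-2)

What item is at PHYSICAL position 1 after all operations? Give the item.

After op 1 (rotate(-2)): offset=3, physical=[A,B,C,D,E], logical=[D,E,A,B,C]
After op 2 (replace(3, 'c')): offset=3, physical=[A,c,C,D,E], logical=[D,E,A,c,C]
After op 3 (rotate(-2)): offset=1, physical=[A,c,C,D,E], logical=[c,C,D,E,A]
After op 4 (swap(3, 2)): offset=1, physical=[A,c,C,E,D], logical=[c,C,E,D,A]
After op 5 (rotate(-2)): offset=4, physical=[A,c,C,E,D], logical=[D,A,c,C,E]
After op 6 (rotate(-2)): offset=2, physical=[A,c,C,E,D], logical=[C,E,D,A,c]

Answer: c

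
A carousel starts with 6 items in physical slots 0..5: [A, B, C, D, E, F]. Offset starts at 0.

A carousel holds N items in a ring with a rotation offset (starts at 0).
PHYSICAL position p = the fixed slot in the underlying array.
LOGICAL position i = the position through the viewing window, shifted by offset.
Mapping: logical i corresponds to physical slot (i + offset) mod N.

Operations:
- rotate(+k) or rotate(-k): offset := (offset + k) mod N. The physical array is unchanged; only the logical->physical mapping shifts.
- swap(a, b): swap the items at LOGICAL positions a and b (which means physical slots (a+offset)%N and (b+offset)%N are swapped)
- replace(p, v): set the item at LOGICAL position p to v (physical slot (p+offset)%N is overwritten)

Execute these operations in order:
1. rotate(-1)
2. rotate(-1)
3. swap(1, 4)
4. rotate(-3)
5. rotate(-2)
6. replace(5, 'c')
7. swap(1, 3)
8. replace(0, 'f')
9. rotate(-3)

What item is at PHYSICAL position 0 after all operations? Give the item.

After op 1 (rotate(-1)): offset=5, physical=[A,B,C,D,E,F], logical=[F,A,B,C,D,E]
After op 2 (rotate(-1)): offset=4, physical=[A,B,C,D,E,F], logical=[E,F,A,B,C,D]
After op 3 (swap(1, 4)): offset=4, physical=[A,B,F,D,E,C], logical=[E,C,A,B,F,D]
After op 4 (rotate(-3)): offset=1, physical=[A,B,F,D,E,C], logical=[B,F,D,E,C,A]
After op 5 (rotate(-2)): offset=5, physical=[A,B,F,D,E,C], logical=[C,A,B,F,D,E]
After op 6 (replace(5, 'c')): offset=5, physical=[A,B,F,D,c,C], logical=[C,A,B,F,D,c]
After op 7 (swap(1, 3)): offset=5, physical=[F,B,A,D,c,C], logical=[C,F,B,A,D,c]
After op 8 (replace(0, 'f')): offset=5, physical=[F,B,A,D,c,f], logical=[f,F,B,A,D,c]
After op 9 (rotate(-3)): offset=2, physical=[F,B,A,D,c,f], logical=[A,D,c,f,F,B]

Answer: F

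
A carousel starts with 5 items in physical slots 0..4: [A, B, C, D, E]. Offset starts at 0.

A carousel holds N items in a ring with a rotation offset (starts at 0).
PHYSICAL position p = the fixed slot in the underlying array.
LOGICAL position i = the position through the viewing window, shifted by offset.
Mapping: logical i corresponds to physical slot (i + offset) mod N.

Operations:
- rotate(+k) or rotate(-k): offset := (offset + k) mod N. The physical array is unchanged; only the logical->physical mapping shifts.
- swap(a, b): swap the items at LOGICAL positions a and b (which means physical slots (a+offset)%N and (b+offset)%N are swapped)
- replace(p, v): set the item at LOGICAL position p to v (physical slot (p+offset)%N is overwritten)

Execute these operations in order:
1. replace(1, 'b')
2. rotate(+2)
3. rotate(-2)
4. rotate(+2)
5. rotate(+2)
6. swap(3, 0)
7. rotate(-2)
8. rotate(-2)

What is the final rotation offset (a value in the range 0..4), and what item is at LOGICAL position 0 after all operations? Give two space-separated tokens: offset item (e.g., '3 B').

After op 1 (replace(1, 'b')): offset=0, physical=[A,b,C,D,E], logical=[A,b,C,D,E]
After op 2 (rotate(+2)): offset=2, physical=[A,b,C,D,E], logical=[C,D,E,A,b]
After op 3 (rotate(-2)): offset=0, physical=[A,b,C,D,E], logical=[A,b,C,D,E]
After op 4 (rotate(+2)): offset=2, physical=[A,b,C,D,E], logical=[C,D,E,A,b]
After op 5 (rotate(+2)): offset=4, physical=[A,b,C,D,E], logical=[E,A,b,C,D]
After op 6 (swap(3, 0)): offset=4, physical=[A,b,E,D,C], logical=[C,A,b,E,D]
After op 7 (rotate(-2)): offset=2, physical=[A,b,E,D,C], logical=[E,D,C,A,b]
After op 8 (rotate(-2)): offset=0, physical=[A,b,E,D,C], logical=[A,b,E,D,C]

Answer: 0 A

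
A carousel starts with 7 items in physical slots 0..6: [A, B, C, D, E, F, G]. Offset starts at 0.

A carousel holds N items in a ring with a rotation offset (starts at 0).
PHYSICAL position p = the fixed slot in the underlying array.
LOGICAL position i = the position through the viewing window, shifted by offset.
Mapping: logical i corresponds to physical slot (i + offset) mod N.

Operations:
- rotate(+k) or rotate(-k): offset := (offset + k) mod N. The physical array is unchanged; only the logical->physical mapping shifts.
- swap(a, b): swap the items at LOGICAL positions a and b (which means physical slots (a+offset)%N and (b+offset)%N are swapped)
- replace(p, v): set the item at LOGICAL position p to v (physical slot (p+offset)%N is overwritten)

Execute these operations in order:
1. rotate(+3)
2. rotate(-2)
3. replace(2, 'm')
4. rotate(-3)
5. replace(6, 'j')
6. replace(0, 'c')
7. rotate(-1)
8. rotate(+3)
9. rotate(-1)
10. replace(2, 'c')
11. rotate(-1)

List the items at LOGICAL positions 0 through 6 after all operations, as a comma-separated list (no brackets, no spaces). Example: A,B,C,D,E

After op 1 (rotate(+3)): offset=3, physical=[A,B,C,D,E,F,G], logical=[D,E,F,G,A,B,C]
After op 2 (rotate(-2)): offset=1, physical=[A,B,C,D,E,F,G], logical=[B,C,D,E,F,G,A]
After op 3 (replace(2, 'm')): offset=1, physical=[A,B,C,m,E,F,G], logical=[B,C,m,E,F,G,A]
After op 4 (rotate(-3)): offset=5, physical=[A,B,C,m,E,F,G], logical=[F,G,A,B,C,m,E]
After op 5 (replace(6, 'j')): offset=5, physical=[A,B,C,m,j,F,G], logical=[F,G,A,B,C,m,j]
After op 6 (replace(0, 'c')): offset=5, physical=[A,B,C,m,j,c,G], logical=[c,G,A,B,C,m,j]
After op 7 (rotate(-1)): offset=4, physical=[A,B,C,m,j,c,G], logical=[j,c,G,A,B,C,m]
After op 8 (rotate(+3)): offset=0, physical=[A,B,C,m,j,c,G], logical=[A,B,C,m,j,c,G]
After op 9 (rotate(-1)): offset=6, physical=[A,B,C,m,j,c,G], logical=[G,A,B,C,m,j,c]
After op 10 (replace(2, 'c')): offset=6, physical=[A,c,C,m,j,c,G], logical=[G,A,c,C,m,j,c]
After op 11 (rotate(-1)): offset=5, physical=[A,c,C,m,j,c,G], logical=[c,G,A,c,C,m,j]

Answer: c,G,A,c,C,m,j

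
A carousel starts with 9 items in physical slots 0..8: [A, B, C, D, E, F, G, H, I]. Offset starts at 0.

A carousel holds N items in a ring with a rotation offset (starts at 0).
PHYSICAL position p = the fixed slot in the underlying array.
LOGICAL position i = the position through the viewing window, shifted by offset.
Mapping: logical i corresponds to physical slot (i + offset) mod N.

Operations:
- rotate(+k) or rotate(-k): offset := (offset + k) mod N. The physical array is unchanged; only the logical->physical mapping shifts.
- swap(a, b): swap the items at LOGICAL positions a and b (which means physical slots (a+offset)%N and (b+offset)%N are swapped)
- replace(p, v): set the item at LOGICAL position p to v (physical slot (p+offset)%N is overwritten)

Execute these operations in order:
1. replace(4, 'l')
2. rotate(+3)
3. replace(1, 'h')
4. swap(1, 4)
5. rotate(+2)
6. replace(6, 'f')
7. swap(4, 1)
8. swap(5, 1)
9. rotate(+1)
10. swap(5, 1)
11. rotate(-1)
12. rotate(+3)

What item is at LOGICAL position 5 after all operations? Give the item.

After op 1 (replace(4, 'l')): offset=0, physical=[A,B,C,D,l,F,G,H,I], logical=[A,B,C,D,l,F,G,H,I]
After op 2 (rotate(+3)): offset=3, physical=[A,B,C,D,l,F,G,H,I], logical=[D,l,F,G,H,I,A,B,C]
After op 3 (replace(1, 'h')): offset=3, physical=[A,B,C,D,h,F,G,H,I], logical=[D,h,F,G,H,I,A,B,C]
After op 4 (swap(1, 4)): offset=3, physical=[A,B,C,D,H,F,G,h,I], logical=[D,H,F,G,h,I,A,B,C]
After op 5 (rotate(+2)): offset=5, physical=[A,B,C,D,H,F,G,h,I], logical=[F,G,h,I,A,B,C,D,H]
After op 6 (replace(6, 'f')): offset=5, physical=[A,B,f,D,H,F,G,h,I], logical=[F,G,h,I,A,B,f,D,H]
After op 7 (swap(4, 1)): offset=5, physical=[G,B,f,D,H,F,A,h,I], logical=[F,A,h,I,G,B,f,D,H]
After op 8 (swap(5, 1)): offset=5, physical=[G,A,f,D,H,F,B,h,I], logical=[F,B,h,I,G,A,f,D,H]
After op 9 (rotate(+1)): offset=6, physical=[G,A,f,D,H,F,B,h,I], logical=[B,h,I,G,A,f,D,H,F]
After op 10 (swap(5, 1)): offset=6, physical=[G,A,h,D,H,F,B,f,I], logical=[B,f,I,G,A,h,D,H,F]
After op 11 (rotate(-1)): offset=5, physical=[G,A,h,D,H,F,B,f,I], logical=[F,B,f,I,G,A,h,D,H]
After op 12 (rotate(+3)): offset=8, physical=[G,A,h,D,H,F,B,f,I], logical=[I,G,A,h,D,H,F,B,f]

Answer: H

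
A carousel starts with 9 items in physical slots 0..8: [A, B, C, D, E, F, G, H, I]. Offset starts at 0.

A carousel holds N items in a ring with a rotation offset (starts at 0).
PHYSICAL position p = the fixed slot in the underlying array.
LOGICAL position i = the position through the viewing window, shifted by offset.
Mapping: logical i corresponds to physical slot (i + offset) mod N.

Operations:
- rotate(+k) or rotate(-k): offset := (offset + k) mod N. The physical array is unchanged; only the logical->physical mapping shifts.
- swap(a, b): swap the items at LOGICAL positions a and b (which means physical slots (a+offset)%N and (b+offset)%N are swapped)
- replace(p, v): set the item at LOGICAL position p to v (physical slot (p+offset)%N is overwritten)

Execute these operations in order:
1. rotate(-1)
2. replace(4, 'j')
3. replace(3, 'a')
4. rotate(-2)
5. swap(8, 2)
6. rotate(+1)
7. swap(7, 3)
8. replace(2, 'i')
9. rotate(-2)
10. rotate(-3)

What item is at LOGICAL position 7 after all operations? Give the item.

After op 1 (rotate(-1)): offset=8, physical=[A,B,C,D,E,F,G,H,I], logical=[I,A,B,C,D,E,F,G,H]
After op 2 (replace(4, 'j')): offset=8, physical=[A,B,C,j,E,F,G,H,I], logical=[I,A,B,C,j,E,F,G,H]
After op 3 (replace(3, 'a')): offset=8, physical=[A,B,a,j,E,F,G,H,I], logical=[I,A,B,a,j,E,F,G,H]
After op 4 (rotate(-2)): offset=6, physical=[A,B,a,j,E,F,G,H,I], logical=[G,H,I,A,B,a,j,E,F]
After op 5 (swap(8, 2)): offset=6, physical=[A,B,a,j,E,I,G,H,F], logical=[G,H,F,A,B,a,j,E,I]
After op 6 (rotate(+1)): offset=7, physical=[A,B,a,j,E,I,G,H,F], logical=[H,F,A,B,a,j,E,I,G]
After op 7 (swap(7, 3)): offset=7, physical=[A,I,a,j,E,B,G,H,F], logical=[H,F,A,I,a,j,E,B,G]
After op 8 (replace(2, 'i')): offset=7, physical=[i,I,a,j,E,B,G,H,F], logical=[H,F,i,I,a,j,E,B,G]
After op 9 (rotate(-2)): offset=5, physical=[i,I,a,j,E,B,G,H,F], logical=[B,G,H,F,i,I,a,j,E]
After op 10 (rotate(-3)): offset=2, physical=[i,I,a,j,E,B,G,H,F], logical=[a,j,E,B,G,H,F,i,I]

Answer: i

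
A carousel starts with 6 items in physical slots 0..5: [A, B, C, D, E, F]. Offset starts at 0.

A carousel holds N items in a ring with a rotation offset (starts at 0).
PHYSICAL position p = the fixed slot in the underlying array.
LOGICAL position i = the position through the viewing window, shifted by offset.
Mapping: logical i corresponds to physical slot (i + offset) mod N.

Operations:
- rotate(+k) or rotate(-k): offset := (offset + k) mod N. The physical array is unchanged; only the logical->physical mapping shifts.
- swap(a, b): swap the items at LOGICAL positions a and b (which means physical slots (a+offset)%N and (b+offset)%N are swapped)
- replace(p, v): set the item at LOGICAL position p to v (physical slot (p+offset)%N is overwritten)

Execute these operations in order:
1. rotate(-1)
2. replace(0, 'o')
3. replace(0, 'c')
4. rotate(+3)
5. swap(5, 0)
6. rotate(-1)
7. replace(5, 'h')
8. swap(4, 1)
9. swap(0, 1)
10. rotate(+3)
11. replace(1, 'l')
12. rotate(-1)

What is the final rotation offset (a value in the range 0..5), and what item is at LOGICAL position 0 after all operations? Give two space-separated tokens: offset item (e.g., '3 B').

After op 1 (rotate(-1)): offset=5, physical=[A,B,C,D,E,F], logical=[F,A,B,C,D,E]
After op 2 (replace(0, 'o')): offset=5, physical=[A,B,C,D,E,o], logical=[o,A,B,C,D,E]
After op 3 (replace(0, 'c')): offset=5, physical=[A,B,C,D,E,c], logical=[c,A,B,C,D,E]
After op 4 (rotate(+3)): offset=2, physical=[A,B,C,D,E,c], logical=[C,D,E,c,A,B]
After op 5 (swap(5, 0)): offset=2, physical=[A,C,B,D,E,c], logical=[B,D,E,c,A,C]
After op 6 (rotate(-1)): offset=1, physical=[A,C,B,D,E,c], logical=[C,B,D,E,c,A]
After op 7 (replace(5, 'h')): offset=1, physical=[h,C,B,D,E,c], logical=[C,B,D,E,c,h]
After op 8 (swap(4, 1)): offset=1, physical=[h,C,c,D,E,B], logical=[C,c,D,E,B,h]
After op 9 (swap(0, 1)): offset=1, physical=[h,c,C,D,E,B], logical=[c,C,D,E,B,h]
After op 10 (rotate(+3)): offset=4, physical=[h,c,C,D,E,B], logical=[E,B,h,c,C,D]
After op 11 (replace(1, 'l')): offset=4, physical=[h,c,C,D,E,l], logical=[E,l,h,c,C,D]
After op 12 (rotate(-1)): offset=3, physical=[h,c,C,D,E,l], logical=[D,E,l,h,c,C]

Answer: 3 D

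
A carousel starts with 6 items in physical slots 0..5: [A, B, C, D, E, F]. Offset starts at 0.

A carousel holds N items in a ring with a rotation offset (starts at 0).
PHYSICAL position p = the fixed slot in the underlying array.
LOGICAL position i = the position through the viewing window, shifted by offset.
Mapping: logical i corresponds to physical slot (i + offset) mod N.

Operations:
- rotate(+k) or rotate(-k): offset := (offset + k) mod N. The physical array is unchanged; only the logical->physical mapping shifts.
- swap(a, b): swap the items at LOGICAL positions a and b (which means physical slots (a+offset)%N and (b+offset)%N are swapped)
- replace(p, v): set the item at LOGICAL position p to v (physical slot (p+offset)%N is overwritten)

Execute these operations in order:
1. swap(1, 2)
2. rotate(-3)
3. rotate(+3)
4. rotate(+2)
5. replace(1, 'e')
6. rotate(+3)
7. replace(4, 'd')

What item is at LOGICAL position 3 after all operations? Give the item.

Answer: B

Derivation:
After op 1 (swap(1, 2)): offset=0, physical=[A,C,B,D,E,F], logical=[A,C,B,D,E,F]
After op 2 (rotate(-3)): offset=3, physical=[A,C,B,D,E,F], logical=[D,E,F,A,C,B]
After op 3 (rotate(+3)): offset=0, physical=[A,C,B,D,E,F], logical=[A,C,B,D,E,F]
After op 4 (rotate(+2)): offset=2, physical=[A,C,B,D,E,F], logical=[B,D,E,F,A,C]
After op 5 (replace(1, 'e')): offset=2, physical=[A,C,B,e,E,F], logical=[B,e,E,F,A,C]
After op 6 (rotate(+3)): offset=5, physical=[A,C,B,e,E,F], logical=[F,A,C,B,e,E]
After op 7 (replace(4, 'd')): offset=5, physical=[A,C,B,d,E,F], logical=[F,A,C,B,d,E]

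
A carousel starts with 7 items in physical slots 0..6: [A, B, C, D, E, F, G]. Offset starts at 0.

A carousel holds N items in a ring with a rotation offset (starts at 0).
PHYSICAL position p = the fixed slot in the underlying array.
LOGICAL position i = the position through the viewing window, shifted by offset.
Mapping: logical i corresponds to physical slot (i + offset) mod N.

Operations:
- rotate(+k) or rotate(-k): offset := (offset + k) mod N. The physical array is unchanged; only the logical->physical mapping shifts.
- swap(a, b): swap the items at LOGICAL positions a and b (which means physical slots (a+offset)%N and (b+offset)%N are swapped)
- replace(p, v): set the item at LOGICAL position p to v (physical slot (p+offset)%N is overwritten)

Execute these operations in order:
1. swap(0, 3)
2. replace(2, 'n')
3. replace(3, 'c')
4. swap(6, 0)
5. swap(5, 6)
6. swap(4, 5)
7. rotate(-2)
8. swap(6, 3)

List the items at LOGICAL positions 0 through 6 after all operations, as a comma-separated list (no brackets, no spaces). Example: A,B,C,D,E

After op 1 (swap(0, 3)): offset=0, physical=[D,B,C,A,E,F,G], logical=[D,B,C,A,E,F,G]
After op 2 (replace(2, 'n')): offset=0, physical=[D,B,n,A,E,F,G], logical=[D,B,n,A,E,F,G]
After op 3 (replace(3, 'c')): offset=0, physical=[D,B,n,c,E,F,G], logical=[D,B,n,c,E,F,G]
After op 4 (swap(6, 0)): offset=0, physical=[G,B,n,c,E,F,D], logical=[G,B,n,c,E,F,D]
After op 5 (swap(5, 6)): offset=0, physical=[G,B,n,c,E,D,F], logical=[G,B,n,c,E,D,F]
After op 6 (swap(4, 5)): offset=0, physical=[G,B,n,c,D,E,F], logical=[G,B,n,c,D,E,F]
After op 7 (rotate(-2)): offset=5, physical=[G,B,n,c,D,E,F], logical=[E,F,G,B,n,c,D]
After op 8 (swap(6, 3)): offset=5, physical=[G,D,n,c,B,E,F], logical=[E,F,G,D,n,c,B]

Answer: E,F,G,D,n,c,B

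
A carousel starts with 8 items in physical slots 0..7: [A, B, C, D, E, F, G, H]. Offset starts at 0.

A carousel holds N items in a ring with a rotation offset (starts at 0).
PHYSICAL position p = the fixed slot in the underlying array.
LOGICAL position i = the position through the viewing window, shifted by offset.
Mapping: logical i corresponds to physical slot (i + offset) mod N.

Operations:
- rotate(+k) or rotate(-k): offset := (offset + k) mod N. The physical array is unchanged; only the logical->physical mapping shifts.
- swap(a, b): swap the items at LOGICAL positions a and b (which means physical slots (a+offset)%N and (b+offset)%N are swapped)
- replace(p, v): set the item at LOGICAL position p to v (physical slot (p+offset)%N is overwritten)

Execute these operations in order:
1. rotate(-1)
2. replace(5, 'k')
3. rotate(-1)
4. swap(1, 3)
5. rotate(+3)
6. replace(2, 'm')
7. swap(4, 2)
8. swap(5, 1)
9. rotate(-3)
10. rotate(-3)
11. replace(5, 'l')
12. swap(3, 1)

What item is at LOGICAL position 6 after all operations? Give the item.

After op 1 (rotate(-1)): offset=7, physical=[A,B,C,D,E,F,G,H], logical=[H,A,B,C,D,E,F,G]
After op 2 (replace(5, 'k')): offset=7, physical=[A,B,C,D,k,F,G,H], logical=[H,A,B,C,D,k,F,G]
After op 3 (rotate(-1)): offset=6, physical=[A,B,C,D,k,F,G,H], logical=[G,H,A,B,C,D,k,F]
After op 4 (swap(1, 3)): offset=6, physical=[A,H,C,D,k,F,G,B], logical=[G,B,A,H,C,D,k,F]
After op 5 (rotate(+3)): offset=1, physical=[A,H,C,D,k,F,G,B], logical=[H,C,D,k,F,G,B,A]
After op 6 (replace(2, 'm')): offset=1, physical=[A,H,C,m,k,F,G,B], logical=[H,C,m,k,F,G,B,A]
After op 7 (swap(4, 2)): offset=1, physical=[A,H,C,F,k,m,G,B], logical=[H,C,F,k,m,G,B,A]
After op 8 (swap(5, 1)): offset=1, physical=[A,H,G,F,k,m,C,B], logical=[H,G,F,k,m,C,B,A]
After op 9 (rotate(-3)): offset=6, physical=[A,H,G,F,k,m,C,B], logical=[C,B,A,H,G,F,k,m]
After op 10 (rotate(-3)): offset=3, physical=[A,H,G,F,k,m,C,B], logical=[F,k,m,C,B,A,H,G]
After op 11 (replace(5, 'l')): offset=3, physical=[l,H,G,F,k,m,C,B], logical=[F,k,m,C,B,l,H,G]
After op 12 (swap(3, 1)): offset=3, physical=[l,H,G,F,C,m,k,B], logical=[F,C,m,k,B,l,H,G]

Answer: H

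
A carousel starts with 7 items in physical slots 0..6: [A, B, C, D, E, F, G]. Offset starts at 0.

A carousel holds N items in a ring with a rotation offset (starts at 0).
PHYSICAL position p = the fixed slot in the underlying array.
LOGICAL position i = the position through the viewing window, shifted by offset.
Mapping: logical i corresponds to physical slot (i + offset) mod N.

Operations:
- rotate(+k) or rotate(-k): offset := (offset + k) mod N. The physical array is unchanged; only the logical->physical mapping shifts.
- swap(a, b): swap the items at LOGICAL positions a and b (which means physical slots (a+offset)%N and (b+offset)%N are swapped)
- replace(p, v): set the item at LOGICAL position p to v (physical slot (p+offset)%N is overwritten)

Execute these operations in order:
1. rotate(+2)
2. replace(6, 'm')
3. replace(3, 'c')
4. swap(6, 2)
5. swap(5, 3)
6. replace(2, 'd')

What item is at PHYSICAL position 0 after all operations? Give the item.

After op 1 (rotate(+2)): offset=2, physical=[A,B,C,D,E,F,G], logical=[C,D,E,F,G,A,B]
After op 2 (replace(6, 'm')): offset=2, physical=[A,m,C,D,E,F,G], logical=[C,D,E,F,G,A,m]
After op 3 (replace(3, 'c')): offset=2, physical=[A,m,C,D,E,c,G], logical=[C,D,E,c,G,A,m]
After op 4 (swap(6, 2)): offset=2, physical=[A,E,C,D,m,c,G], logical=[C,D,m,c,G,A,E]
After op 5 (swap(5, 3)): offset=2, physical=[c,E,C,D,m,A,G], logical=[C,D,m,A,G,c,E]
After op 6 (replace(2, 'd')): offset=2, physical=[c,E,C,D,d,A,G], logical=[C,D,d,A,G,c,E]

Answer: c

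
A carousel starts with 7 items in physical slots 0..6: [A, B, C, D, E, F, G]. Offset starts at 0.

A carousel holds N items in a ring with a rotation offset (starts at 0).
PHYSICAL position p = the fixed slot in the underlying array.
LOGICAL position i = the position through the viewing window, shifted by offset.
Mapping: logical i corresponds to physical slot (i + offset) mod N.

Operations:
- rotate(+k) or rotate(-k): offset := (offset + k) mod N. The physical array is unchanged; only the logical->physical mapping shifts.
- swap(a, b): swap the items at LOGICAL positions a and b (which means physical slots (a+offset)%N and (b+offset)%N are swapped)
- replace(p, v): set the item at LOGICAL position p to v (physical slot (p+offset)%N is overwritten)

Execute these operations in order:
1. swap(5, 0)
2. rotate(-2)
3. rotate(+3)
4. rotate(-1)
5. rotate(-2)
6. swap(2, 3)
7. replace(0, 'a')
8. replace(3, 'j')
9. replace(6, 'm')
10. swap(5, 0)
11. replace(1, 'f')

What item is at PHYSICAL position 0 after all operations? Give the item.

After op 1 (swap(5, 0)): offset=0, physical=[F,B,C,D,E,A,G], logical=[F,B,C,D,E,A,G]
After op 2 (rotate(-2)): offset=5, physical=[F,B,C,D,E,A,G], logical=[A,G,F,B,C,D,E]
After op 3 (rotate(+3)): offset=1, physical=[F,B,C,D,E,A,G], logical=[B,C,D,E,A,G,F]
After op 4 (rotate(-1)): offset=0, physical=[F,B,C,D,E,A,G], logical=[F,B,C,D,E,A,G]
After op 5 (rotate(-2)): offset=5, physical=[F,B,C,D,E,A,G], logical=[A,G,F,B,C,D,E]
After op 6 (swap(2, 3)): offset=5, physical=[B,F,C,D,E,A,G], logical=[A,G,B,F,C,D,E]
After op 7 (replace(0, 'a')): offset=5, physical=[B,F,C,D,E,a,G], logical=[a,G,B,F,C,D,E]
After op 8 (replace(3, 'j')): offset=5, physical=[B,j,C,D,E,a,G], logical=[a,G,B,j,C,D,E]
After op 9 (replace(6, 'm')): offset=5, physical=[B,j,C,D,m,a,G], logical=[a,G,B,j,C,D,m]
After op 10 (swap(5, 0)): offset=5, physical=[B,j,C,a,m,D,G], logical=[D,G,B,j,C,a,m]
After op 11 (replace(1, 'f')): offset=5, physical=[B,j,C,a,m,D,f], logical=[D,f,B,j,C,a,m]

Answer: B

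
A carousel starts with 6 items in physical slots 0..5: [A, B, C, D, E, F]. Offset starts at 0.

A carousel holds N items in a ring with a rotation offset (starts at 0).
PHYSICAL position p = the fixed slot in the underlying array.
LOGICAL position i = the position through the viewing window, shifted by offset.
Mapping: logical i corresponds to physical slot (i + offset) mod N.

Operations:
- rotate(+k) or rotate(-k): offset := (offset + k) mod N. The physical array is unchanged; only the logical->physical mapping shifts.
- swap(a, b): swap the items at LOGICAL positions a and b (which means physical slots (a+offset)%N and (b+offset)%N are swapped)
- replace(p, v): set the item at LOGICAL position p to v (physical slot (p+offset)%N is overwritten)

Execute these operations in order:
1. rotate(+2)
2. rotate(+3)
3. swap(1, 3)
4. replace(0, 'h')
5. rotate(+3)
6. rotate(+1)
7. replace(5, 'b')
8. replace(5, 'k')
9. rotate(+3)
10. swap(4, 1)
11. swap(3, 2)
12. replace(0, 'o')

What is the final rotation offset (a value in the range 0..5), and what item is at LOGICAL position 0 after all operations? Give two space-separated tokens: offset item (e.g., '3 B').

After op 1 (rotate(+2)): offset=2, physical=[A,B,C,D,E,F], logical=[C,D,E,F,A,B]
After op 2 (rotate(+3)): offset=5, physical=[A,B,C,D,E,F], logical=[F,A,B,C,D,E]
After op 3 (swap(1, 3)): offset=5, physical=[C,B,A,D,E,F], logical=[F,C,B,A,D,E]
After op 4 (replace(0, 'h')): offset=5, physical=[C,B,A,D,E,h], logical=[h,C,B,A,D,E]
After op 5 (rotate(+3)): offset=2, physical=[C,B,A,D,E,h], logical=[A,D,E,h,C,B]
After op 6 (rotate(+1)): offset=3, physical=[C,B,A,D,E,h], logical=[D,E,h,C,B,A]
After op 7 (replace(5, 'b')): offset=3, physical=[C,B,b,D,E,h], logical=[D,E,h,C,B,b]
After op 8 (replace(5, 'k')): offset=3, physical=[C,B,k,D,E,h], logical=[D,E,h,C,B,k]
After op 9 (rotate(+3)): offset=0, physical=[C,B,k,D,E,h], logical=[C,B,k,D,E,h]
After op 10 (swap(4, 1)): offset=0, physical=[C,E,k,D,B,h], logical=[C,E,k,D,B,h]
After op 11 (swap(3, 2)): offset=0, physical=[C,E,D,k,B,h], logical=[C,E,D,k,B,h]
After op 12 (replace(0, 'o')): offset=0, physical=[o,E,D,k,B,h], logical=[o,E,D,k,B,h]

Answer: 0 o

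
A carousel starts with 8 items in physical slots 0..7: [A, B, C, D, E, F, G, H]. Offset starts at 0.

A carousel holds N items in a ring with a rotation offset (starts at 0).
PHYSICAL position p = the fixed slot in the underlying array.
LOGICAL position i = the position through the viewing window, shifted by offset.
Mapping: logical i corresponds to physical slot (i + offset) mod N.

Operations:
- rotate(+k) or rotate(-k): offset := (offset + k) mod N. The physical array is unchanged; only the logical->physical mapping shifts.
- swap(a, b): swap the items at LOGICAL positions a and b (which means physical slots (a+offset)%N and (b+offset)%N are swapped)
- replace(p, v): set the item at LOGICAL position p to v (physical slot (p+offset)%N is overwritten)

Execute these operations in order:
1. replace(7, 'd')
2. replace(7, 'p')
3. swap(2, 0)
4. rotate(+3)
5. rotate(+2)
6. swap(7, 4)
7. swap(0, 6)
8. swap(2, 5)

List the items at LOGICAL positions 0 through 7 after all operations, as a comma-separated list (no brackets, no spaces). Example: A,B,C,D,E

After op 1 (replace(7, 'd')): offset=0, physical=[A,B,C,D,E,F,G,d], logical=[A,B,C,D,E,F,G,d]
After op 2 (replace(7, 'p')): offset=0, physical=[A,B,C,D,E,F,G,p], logical=[A,B,C,D,E,F,G,p]
After op 3 (swap(2, 0)): offset=0, physical=[C,B,A,D,E,F,G,p], logical=[C,B,A,D,E,F,G,p]
After op 4 (rotate(+3)): offset=3, physical=[C,B,A,D,E,F,G,p], logical=[D,E,F,G,p,C,B,A]
After op 5 (rotate(+2)): offset=5, physical=[C,B,A,D,E,F,G,p], logical=[F,G,p,C,B,A,D,E]
After op 6 (swap(7, 4)): offset=5, physical=[C,E,A,D,B,F,G,p], logical=[F,G,p,C,E,A,D,B]
After op 7 (swap(0, 6)): offset=5, physical=[C,E,A,F,B,D,G,p], logical=[D,G,p,C,E,A,F,B]
After op 8 (swap(2, 5)): offset=5, physical=[C,E,p,F,B,D,G,A], logical=[D,G,A,C,E,p,F,B]

Answer: D,G,A,C,E,p,F,B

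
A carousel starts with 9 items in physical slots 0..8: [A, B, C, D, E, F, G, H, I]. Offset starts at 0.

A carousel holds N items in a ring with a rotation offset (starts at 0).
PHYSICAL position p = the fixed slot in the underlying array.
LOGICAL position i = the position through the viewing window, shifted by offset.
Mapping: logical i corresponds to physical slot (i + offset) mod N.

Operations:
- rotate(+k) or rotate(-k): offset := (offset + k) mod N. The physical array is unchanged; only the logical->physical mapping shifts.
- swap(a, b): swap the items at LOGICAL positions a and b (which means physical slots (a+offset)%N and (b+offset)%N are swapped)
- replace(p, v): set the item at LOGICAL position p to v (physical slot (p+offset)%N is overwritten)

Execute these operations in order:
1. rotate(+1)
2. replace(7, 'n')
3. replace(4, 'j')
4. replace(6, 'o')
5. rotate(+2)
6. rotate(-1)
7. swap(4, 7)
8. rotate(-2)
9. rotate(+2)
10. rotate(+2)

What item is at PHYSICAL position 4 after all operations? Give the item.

After op 1 (rotate(+1)): offset=1, physical=[A,B,C,D,E,F,G,H,I], logical=[B,C,D,E,F,G,H,I,A]
After op 2 (replace(7, 'n')): offset=1, physical=[A,B,C,D,E,F,G,H,n], logical=[B,C,D,E,F,G,H,n,A]
After op 3 (replace(4, 'j')): offset=1, physical=[A,B,C,D,E,j,G,H,n], logical=[B,C,D,E,j,G,H,n,A]
After op 4 (replace(6, 'o')): offset=1, physical=[A,B,C,D,E,j,G,o,n], logical=[B,C,D,E,j,G,o,n,A]
After op 5 (rotate(+2)): offset=3, physical=[A,B,C,D,E,j,G,o,n], logical=[D,E,j,G,o,n,A,B,C]
After op 6 (rotate(-1)): offset=2, physical=[A,B,C,D,E,j,G,o,n], logical=[C,D,E,j,G,o,n,A,B]
After op 7 (swap(4, 7)): offset=2, physical=[G,B,C,D,E,j,A,o,n], logical=[C,D,E,j,A,o,n,G,B]
After op 8 (rotate(-2)): offset=0, physical=[G,B,C,D,E,j,A,o,n], logical=[G,B,C,D,E,j,A,o,n]
After op 9 (rotate(+2)): offset=2, physical=[G,B,C,D,E,j,A,o,n], logical=[C,D,E,j,A,o,n,G,B]
After op 10 (rotate(+2)): offset=4, physical=[G,B,C,D,E,j,A,o,n], logical=[E,j,A,o,n,G,B,C,D]

Answer: E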